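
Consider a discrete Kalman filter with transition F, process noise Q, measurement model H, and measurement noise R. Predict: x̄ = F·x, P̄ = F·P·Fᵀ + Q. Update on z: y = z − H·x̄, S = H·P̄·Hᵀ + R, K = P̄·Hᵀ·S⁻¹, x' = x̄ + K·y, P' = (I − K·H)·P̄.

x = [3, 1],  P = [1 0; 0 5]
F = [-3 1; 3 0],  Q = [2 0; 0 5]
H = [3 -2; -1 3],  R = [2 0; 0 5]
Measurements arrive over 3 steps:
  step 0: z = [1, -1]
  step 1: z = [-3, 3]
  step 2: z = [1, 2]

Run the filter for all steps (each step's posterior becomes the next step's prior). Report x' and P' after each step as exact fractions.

step 0: x̄ = F·x = [-8, 9]
step 0: P̄ = F·P·Fᵀ + Q = [16 -9; -9 14]
step 0: y = z − H·x̄ = [43, -36]
step 0: S = H·P̄·Hᵀ + R = [310 -231; -231 201]
step 0: K = P̄·Hᵀ·S⁻¹ = [1111/2983 1916/8949; 242/2983 1035/2983]
step 0: x' = x̄ + K·y = [917/2983, -7/2983]
step 0: P' = (I − K·H)·P̄ = [5594/8949 1686/2983; 1686/2983 2287/2983]
step 1: x̄ = F·x = [-2758/2983, 2751/2983]
step 1: P̄ = F·P·Fᵀ + Q = [14919/2983 -11724/2983; -11724/2983 31697/2983]
step 1: y = z − H·x̄ = [4827/2983, -2062/2983]
step 1: S = H·P̄·Hᵀ + R = [407713/2983 -363903/2983; -363903/2983 385451/2983]
step 1: K = P̄·Hᵀ·S⁻¹ = [1351227/4144819 737052/4144819; 294313/8289638 2575059/8289638]
step 1: x' = x̄ + K·y = [-2155159/4144819, 6341157/8289638]
step 1: P' = (I − K·H)·P̄ = [2211126/4144819 1965462/4144819; 1965462/4144819 5602073/8289638]
step 2: x̄ = F·x = [19272111/8289638, -6465477/4144819]
step 2: P̄ = F·P·Fᵀ + Q = [38396073/8289638 -14003748/4144819; -14003748/4144819 40624229/4144819]
step 2: y = z − H·x̄ = [-75388603/8289638, 74644249/8289638]
step 2: S = H·P̄·Hᵀ + R = [1023227717/8289638 -910761423/8289638; -910761423/8289638 979125361/8289638]
step 2: K = P̄·Hᵀ·S⁻¹ = [3385871793/10397428583 1849490616/10397428583; 739312157/20794857166 6459233271/20794857166]
step 2: x' = x̄ + K·y = [10033983561/10397428583, 9500509219/10397428583]
step 2: P' = (I − K·H)·P̄ = [5544305274/10397428583 4930586118/10397428583; 4930586118/10397428583 14052446197/20794857166]

step 0: x' = [917/2983, -7/2983], P' = [5594/8949 1686/2983; 1686/2983 2287/2983]
step 1: x' = [-2155159/4144819, 6341157/8289638], P' = [2211126/4144819 1965462/4144819; 1965462/4144819 5602073/8289638]
step 2: x' = [10033983561/10397428583, 9500509219/10397428583], P' = [5544305274/10397428583 4930586118/10397428583; 4930586118/10397428583 14052446197/20794857166]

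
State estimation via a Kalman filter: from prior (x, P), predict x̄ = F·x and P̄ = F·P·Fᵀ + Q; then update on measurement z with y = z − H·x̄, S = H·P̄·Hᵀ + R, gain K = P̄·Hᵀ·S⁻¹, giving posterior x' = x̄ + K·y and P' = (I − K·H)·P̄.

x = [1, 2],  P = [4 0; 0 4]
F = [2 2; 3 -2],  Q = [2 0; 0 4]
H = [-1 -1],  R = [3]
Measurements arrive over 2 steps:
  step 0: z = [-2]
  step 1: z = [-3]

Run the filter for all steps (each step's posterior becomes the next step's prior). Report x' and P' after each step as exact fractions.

step 0: x' = [528/109, -301/109], P' = [1942/109 -1816/109; -1816/109 2008/109]
step 1: x' = [174940/49531, -19408/49531], P' = [657034/49531 -652600/49531; -652600/49531 795778/49531]

step 0: x̄ = F·x = [6, -1]
step 0: P̄ = F·P·Fᵀ + Q = [34 8; 8 56]
step 0: y = z − H·x̄ = [3]
step 0: S = H·P̄·Hᵀ + R = [109]
step 0: K = P̄·Hᵀ·S⁻¹ = [-42/109; -64/109]
step 0: x' = x̄ + K·y = [528/109, -301/109]
step 0: P' = (I − K·H)·P̄ = [1942/109 -1816/109; -1816/109 2008/109]
step 1: x̄ = F·x = [454/109, 2186/109]
step 1: P̄ = F·P·Fᵀ + Q = [1490/109 -12/109; -12/109 47738/109]
step 1: y = z − H·x̄ = [2313/109]
step 1: S = H·P̄·Hᵀ + R = [49531/109]
step 1: K = P̄·Hᵀ·S⁻¹ = [-1478/49531; -47726/49531]
step 1: x' = x̄ + K·y = [174940/49531, -19408/49531]
step 1: P' = (I − K·H)·P̄ = [657034/49531 -652600/49531; -652600/49531 795778/49531]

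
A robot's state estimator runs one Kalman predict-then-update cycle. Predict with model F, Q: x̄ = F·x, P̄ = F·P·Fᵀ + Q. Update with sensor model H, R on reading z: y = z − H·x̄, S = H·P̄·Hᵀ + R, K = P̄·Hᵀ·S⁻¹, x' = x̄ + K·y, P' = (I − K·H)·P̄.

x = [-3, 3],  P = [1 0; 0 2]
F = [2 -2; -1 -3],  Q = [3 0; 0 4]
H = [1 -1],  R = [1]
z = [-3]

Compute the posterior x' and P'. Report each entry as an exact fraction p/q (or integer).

x' = [-213/19, -153/19]
P' = [260/19 255/19; 255/19 268/19]

x̄ = F·x = [-12, -6]
P̄ = F·P·Fᵀ + Q = [15 10; 10 23]
y = z − H·x̄ = [3]
S = H·P̄·Hᵀ + R = [19]
K = P̄·Hᵀ·S⁻¹ = [5/19; -13/19]
x' = x̄ + K·y = [-213/19, -153/19]
P' = (I − K·H)·P̄ = [260/19 255/19; 255/19 268/19]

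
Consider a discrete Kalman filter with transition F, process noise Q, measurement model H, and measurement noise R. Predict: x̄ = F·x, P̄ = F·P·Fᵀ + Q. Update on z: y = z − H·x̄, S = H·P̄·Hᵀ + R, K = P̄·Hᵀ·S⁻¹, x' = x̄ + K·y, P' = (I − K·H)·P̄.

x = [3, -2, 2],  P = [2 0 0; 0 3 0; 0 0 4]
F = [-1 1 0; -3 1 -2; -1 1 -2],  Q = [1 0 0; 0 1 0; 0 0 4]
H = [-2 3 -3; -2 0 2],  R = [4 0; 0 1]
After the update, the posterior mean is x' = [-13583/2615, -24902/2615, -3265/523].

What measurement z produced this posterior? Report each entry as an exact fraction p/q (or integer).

z = [1, -2]

x̄ = F·x = [-5, -15, -9]
P̄ = F·P·Fᵀ + Q = [6 9 5; 9 38 25; 5 25 25]
S = H·P̄·Hᵀ + R = [97 -20; -20 85]
K = P̄·Hᵀ·S⁻¹ = [-8/1569 -194/7845; 485/1569 3524/7845; -10/1569 736/1569]
x' − x̄ = [-508/2615, 14323/2615, 1442/523] = K·y
y = (KᵀK)⁻¹·Kᵀ·(x' − x̄) = [9, 6]
z = y + H·x̄ = [9, 6] + [-8, -8] = [1, -2]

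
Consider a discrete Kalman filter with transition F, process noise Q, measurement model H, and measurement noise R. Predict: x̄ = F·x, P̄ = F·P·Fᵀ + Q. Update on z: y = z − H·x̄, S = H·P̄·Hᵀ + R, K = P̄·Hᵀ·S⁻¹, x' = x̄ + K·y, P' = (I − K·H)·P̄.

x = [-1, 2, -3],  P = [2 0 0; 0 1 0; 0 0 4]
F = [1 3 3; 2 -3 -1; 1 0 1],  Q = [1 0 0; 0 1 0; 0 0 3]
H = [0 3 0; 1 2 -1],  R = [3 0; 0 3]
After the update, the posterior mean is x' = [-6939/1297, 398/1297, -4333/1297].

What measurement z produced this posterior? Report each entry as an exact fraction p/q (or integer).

z = [1, -1]

x̄ = F·x = [-4, -5, -4]
P̄ = F·P·Fᵀ + Q = [48 -17 14; -17 22 0; 14 0 9]
S = H·P̄·Hᵀ + R = [201 81; 81 52]
K = P̄·Hᵀ·S⁻¹ = [-884/1297 1377/1297; 415/1297 27/1297; -135/1297 335/1297]
x' − x̄ = [-1751/1297, 6883/1297, 855/1297] = K·y
y = (KᵀK)⁻¹·Kᵀ·(x' − x̄) = [16, 9]
z = y + H·x̄ = [16, 9] + [-15, -10] = [1, -1]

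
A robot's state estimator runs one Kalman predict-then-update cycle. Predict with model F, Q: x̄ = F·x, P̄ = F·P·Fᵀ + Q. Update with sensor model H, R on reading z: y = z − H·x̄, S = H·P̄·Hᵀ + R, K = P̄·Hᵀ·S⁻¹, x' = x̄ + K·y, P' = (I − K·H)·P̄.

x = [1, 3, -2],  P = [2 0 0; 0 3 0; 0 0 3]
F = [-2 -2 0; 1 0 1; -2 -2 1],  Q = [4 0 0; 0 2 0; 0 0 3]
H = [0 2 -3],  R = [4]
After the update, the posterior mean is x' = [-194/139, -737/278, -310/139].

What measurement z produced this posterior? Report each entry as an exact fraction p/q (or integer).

x̄ = F·x = [-8, -1, -10]
P̄ = F·P·Fᵀ + Q = [24 -4 20; -4 7 -1; 20 -1 26]
S = H·P̄·Hᵀ + R = [278]
K = P̄·Hᵀ·S⁻¹ = [-34/139; 17/278; -40/139]
x' − x̄ = [918/139, -459/278, 1080/139] = K·y
y = (KᵀK)⁻¹·Kᵀ·(x' − x̄) = [-27]
z = y + H·x̄ = [-27] + [28] = [1]

z = [1]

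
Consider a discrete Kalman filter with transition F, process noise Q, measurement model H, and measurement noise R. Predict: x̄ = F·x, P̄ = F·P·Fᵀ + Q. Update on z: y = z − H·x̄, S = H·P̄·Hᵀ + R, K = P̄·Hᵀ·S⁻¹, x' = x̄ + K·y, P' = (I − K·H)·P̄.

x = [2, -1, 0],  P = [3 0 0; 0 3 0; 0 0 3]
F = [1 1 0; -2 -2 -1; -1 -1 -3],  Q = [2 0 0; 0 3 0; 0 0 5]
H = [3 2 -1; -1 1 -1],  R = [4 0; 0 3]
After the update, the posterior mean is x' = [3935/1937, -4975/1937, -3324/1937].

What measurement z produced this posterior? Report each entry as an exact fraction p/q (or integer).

z = [3, -3]

x̄ = F·x = [1, -2, -1]
P̄ = F·P·Fᵀ + Q = [8 -12 -6; -12 30 21; -6 21 38]
S = H·P̄·Hᵀ + R = [42 11; 11 49]
K = P̄·Hᵀ·S⁻¹ = [448/1937 -654/1937; -84/1937 849/1937; -565/1937 -308/1937]
x' − x̄ = [1998/1937, -1101/1937, -1387/1937] = K·y
y = (KᵀK)⁻¹·Kᵀ·(x' − x̄) = [3, -1]
z = y + H·x̄ = [3, -1] + [0, -2] = [3, -3]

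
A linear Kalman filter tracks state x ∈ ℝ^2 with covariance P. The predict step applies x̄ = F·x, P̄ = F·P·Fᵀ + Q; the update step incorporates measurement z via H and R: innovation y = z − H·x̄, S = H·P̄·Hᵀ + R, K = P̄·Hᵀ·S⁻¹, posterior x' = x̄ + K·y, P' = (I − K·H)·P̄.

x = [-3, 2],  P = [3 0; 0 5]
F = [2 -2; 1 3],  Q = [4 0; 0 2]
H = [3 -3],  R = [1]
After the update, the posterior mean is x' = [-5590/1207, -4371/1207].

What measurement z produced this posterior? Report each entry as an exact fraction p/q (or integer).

x̄ = F·x = [-10, 3]
P̄ = F·P·Fᵀ + Q = [36 -24; -24 50]
S = H·P̄·Hᵀ + R = [1207]
K = P̄·Hᵀ·S⁻¹ = [180/1207; -222/1207]
x' − x̄ = [6480/1207, -7992/1207] = K·y
y = (KᵀK)⁻¹·Kᵀ·(x' − x̄) = [36]
z = y + H·x̄ = [36] + [-39] = [-3]

z = [-3]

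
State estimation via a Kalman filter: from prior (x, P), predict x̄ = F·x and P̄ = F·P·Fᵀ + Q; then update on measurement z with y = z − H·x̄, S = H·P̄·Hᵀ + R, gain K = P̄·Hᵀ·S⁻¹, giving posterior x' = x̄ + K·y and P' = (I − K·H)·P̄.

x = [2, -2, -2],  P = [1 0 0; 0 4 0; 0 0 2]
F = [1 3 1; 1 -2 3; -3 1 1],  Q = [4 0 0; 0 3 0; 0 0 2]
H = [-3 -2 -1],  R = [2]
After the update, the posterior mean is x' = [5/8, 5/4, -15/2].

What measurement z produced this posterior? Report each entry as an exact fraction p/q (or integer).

x̄ = F·x = [-6, 0, -10]
P̄ = F·P·Fᵀ + Q = [43 -17 11; -17 38 -5; 11 -5 17]
S = H·P̄·Hᵀ + R = [400]
K = P̄·Hᵀ·S⁻¹ = [-53/200; -1/20; -1/10]
x' − x̄ = [53/8, 5/4, 5/2] = K·y
y = (KᵀK)⁻¹·Kᵀ·(x' − x̄) = [-25]
z = y + H·x̄ = [-25] + [28] = [3]

z = [3]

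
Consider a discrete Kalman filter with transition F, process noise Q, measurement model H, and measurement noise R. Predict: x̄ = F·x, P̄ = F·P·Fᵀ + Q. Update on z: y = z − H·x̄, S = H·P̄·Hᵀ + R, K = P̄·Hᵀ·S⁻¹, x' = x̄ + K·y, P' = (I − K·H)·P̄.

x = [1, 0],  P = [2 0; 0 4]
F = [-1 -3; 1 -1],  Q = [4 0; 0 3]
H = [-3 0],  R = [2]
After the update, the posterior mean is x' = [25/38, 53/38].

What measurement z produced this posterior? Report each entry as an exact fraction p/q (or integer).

x̄ = F·x = [-1, 1]
P̄ = F·P·Fᵀ + Q = [42 10; 10 9]
S = H·P̄·Hᵀ + R = [380]
K = P̄·Hᵀ·S⁻¹ = [-63/190; -3/38]
x' − x̄ = [63/38, 15/38] = K·y
y = (KᵀK)⁻¹·Kᵀ·(x' − x̄) = [-5]
z = y + H·x̄ = [-5] + [3] = [-2]

z = [-2]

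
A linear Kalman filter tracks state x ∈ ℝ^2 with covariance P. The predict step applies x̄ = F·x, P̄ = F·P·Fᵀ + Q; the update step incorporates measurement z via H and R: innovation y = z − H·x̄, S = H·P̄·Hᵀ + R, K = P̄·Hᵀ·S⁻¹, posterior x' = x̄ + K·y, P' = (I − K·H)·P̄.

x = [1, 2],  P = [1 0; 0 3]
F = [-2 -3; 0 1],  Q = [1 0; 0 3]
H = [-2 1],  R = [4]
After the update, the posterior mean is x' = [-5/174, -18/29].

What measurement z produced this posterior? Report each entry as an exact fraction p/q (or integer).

x̄ = F·x = [-8, 2]
P̄ = F·P·Fᵀ + Q = [32 -9; -9 6]
S = H·P̄·Hᵀ + R = [174]
K = P̄·Hᵀ·S⁻¹ = [-73/174; 4/29]
x' − x̄ = [1387/174, -76/29] = K·y
y = (KᵀK)⁻¹·Kᵀ·(x' − x̄) = [-19]
z = y + H·x̄ = [-19] + [18] = [-1]

z = [-1]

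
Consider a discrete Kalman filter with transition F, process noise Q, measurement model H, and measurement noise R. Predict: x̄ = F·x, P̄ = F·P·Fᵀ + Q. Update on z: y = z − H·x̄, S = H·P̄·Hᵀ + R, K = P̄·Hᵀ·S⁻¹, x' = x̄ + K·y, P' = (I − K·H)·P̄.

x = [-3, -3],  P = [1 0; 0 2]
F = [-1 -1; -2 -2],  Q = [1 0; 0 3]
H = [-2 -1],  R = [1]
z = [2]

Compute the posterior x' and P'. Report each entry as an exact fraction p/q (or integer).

x̄ = F·x = [6, 12]
P̄ = F·P·Fᵀ + Q = [4 6; 6 15]
y = z − H·x̄ = [26]
S = H·P̄·Hᵀ + R = [56]
K = P̄·Hᵀ·S⁻¹ = [-1/4; -27/56]
x' = x̄ + K·y = [-1/2, -15/28]
P' = (I − K·H)·P̄ = [1/2 -3/4; -3/4 111/56]

x' = [-1/2, -15/28]
P' = [1/2 -3/4; -3/4 111/56]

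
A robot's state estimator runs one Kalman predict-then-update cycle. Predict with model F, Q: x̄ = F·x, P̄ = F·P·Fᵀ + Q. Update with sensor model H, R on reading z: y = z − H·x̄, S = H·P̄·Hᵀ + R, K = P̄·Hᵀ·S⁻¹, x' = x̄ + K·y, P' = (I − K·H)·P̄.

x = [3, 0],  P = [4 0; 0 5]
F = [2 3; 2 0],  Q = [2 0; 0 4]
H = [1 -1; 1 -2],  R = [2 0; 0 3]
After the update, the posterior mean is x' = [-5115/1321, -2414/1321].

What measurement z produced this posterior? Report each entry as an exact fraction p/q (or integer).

z = [-3, 1]

x̄ = F·x = [6, 6]
P̄ = F·P·Fᵀ + Q = [63 16; 16 20]
S = H·P̄·Hᵀ + R = [53 55; 55 82]
K = P̄·Hᵀ·S⁻¹ = [2149/1321 -942/1321; 992/1321 -1052/1321]
x' − x̄ = [-13041/1321, -10340/1321] = K·y
y = (KᵀK)⁻¹·Kᵀ·(x' − x̄) = [-3, 7]
z = y + H·x̄ = [-3, 7] + [0, -6] = [-3, 1]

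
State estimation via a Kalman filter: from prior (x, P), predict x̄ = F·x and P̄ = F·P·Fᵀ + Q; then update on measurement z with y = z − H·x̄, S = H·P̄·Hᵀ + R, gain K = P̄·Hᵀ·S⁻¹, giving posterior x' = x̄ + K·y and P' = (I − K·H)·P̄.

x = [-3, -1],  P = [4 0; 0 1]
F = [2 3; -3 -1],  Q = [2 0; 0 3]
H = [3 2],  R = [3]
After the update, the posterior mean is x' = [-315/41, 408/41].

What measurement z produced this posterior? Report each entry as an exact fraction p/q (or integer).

z = [-3]

x̄ = F·x = [-9, 10]
P̄ = F·P·Fᵀ + Q = [27 -27; -27 40]
S = H·P̄·Hᵀ + R = [82]
K = P̄·Hᵀ·S⁻¹ = [27/82; -1/82]
x' − x̄ = [54/41, -2/41] = K·y
y = (KᵀK)⁻¹·Kᵀ·(x' − x̄) = [4]
z = y + H·x̄ = [4] + [-7] = [-3]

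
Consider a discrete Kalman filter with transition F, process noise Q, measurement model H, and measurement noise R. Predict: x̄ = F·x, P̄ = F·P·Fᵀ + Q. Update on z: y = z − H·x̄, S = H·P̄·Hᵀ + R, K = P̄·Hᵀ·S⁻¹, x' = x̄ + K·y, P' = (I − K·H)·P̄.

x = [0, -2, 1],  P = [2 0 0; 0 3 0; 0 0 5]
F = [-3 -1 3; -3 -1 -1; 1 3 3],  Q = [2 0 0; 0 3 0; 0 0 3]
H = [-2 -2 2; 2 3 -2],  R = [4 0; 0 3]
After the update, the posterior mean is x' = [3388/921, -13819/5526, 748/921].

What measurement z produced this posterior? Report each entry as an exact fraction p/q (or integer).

x̄ = F·x = [5, 1, -3]
P̄ = F·P·Fᵀ + Q = [68 6 30; 6 29 -30; 30 -30 77]
S = H·P̄·Hᵀ + R = [748 -874; -874 1036]
K = P̄·Hᵀ·S⁻¹ = [-751/921 -550/921; 2143/5526 1328/2763; -106/921 -253/921]
x' − x̄ = [-1217/921, -19345/5526, 3511/921] = K·y
y = (KᵀK)⁻¹·Kᵀ·(x' − x̄) = [17, -21]
z = y + H·x̄ = [17, -21] + [-18, 19] = [-1, -2]

z = [-1, -2]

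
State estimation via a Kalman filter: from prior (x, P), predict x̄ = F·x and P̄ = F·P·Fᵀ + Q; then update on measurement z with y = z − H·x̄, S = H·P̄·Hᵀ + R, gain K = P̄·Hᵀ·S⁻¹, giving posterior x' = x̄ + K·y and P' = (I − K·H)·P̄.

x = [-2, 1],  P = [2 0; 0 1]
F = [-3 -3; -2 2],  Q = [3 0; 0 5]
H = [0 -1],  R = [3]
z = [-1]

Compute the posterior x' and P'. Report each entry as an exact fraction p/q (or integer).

x' = [3/2, 7/4]
P' = [141/5 9/10; 9/10 51/20]

x̄ = F·x = [3, 6]
P̄ = F·P·Fᵀ + Q = [30 6; 6 17]
y = z − H·x̄ = [5]
S = H·P̄·Hᵀ + R = [20]
K = P̄·Hᵀ·S⁻¹ = [-3/10; -17/20]
x' = x̄ + K·y = [3/2, 7/4]
P' = (I − K·H)·P̄ = [141/5 9/10; 9/10 51/20]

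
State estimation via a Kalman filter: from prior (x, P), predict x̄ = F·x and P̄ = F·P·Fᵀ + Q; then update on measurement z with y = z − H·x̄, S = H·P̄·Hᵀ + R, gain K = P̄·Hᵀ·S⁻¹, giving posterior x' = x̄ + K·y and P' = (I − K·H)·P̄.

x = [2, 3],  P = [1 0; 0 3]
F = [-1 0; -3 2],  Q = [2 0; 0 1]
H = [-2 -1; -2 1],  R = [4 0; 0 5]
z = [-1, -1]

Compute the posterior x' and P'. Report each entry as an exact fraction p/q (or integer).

x̄ = F·x = [-2, 0]
P̄ = F·P·Fᵀ + Q = [3 3; 3 22]
y = z − H·x̄ = [-5, -5]
S = H·P̄·Hᵀ + R = [50 -10; -10 27]
K = P̄·Hᵀ·S⁻¹ = [-273/1250 -24/125; -298/625 52/125]
x' = x̄ + K·y = [13/250, 38/125]
P' = (I − K·H)·P̄ = [573/1250 -27/625; -27/625 1246/625]

x' = [13/250, 38/125]
P' = [573/1250 -27/625; -27/625 1246/625]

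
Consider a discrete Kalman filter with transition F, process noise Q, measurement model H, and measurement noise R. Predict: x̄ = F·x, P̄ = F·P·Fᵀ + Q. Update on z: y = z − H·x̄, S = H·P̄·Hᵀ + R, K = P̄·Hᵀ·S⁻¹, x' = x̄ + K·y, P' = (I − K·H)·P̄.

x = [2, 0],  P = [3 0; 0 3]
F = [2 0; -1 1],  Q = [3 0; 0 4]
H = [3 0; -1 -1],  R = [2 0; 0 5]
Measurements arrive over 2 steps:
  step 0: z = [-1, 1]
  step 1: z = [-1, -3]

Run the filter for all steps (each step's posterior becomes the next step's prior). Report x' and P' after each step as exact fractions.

step 0: x' = [-53/193, -320/579], P' = [42/193 -32/193; -32/193 5458/1737]
step 1: x' = [-240317/810935, 1501127/810935], P' = [168606/810935 -114696/810935; -114696/810935 2515936/810935]

step 0: x̄ = F·x = [4, -2]
step 0: P̄ = F·P·Fᵀ + Q = [15 -6; -6 10]
step 0: y = z − H·x̄ = [-13, 3]
step 0: S = H·P̄·Hᵀ + R = [137 -27; -27 18]
step 0: K = P̄·Hᵀ·S⁻¹ = [63/193 -2/193; -48/193 -1034/1737]
step 0: x' = x̄ + K·y = [-53/193, -320/579]
step 0: P' = (I − K·H)·P̄ = [42/193 -32/193; -32/193 5458/1737]
step 1: x̄ = F·x = [-106/193, -161/579]
step 1: P̄ = F·P·Fᵀ + Q = [747/193 -148/193; -148/193 13360/1737]
step 1: y = z − H·x̄ = [125/193, -2216/579]
step 1: S = H·P̄·Hᵀ + R = [7109/193 -1797/193; -1797/193 26104/1737]
step 1: K = P̄·Hᵀ·S⁻¹ = [252909/810935 -10782/810935; -172044/810935 -480248/810935]
step 1: x' = x̄ + K·y = [-240317/810935, 1501127/810935]
step 1: P' = (I − K·H)·P̄ = [168606/810935 -114696/810935; -114696/810935 2515936/810935]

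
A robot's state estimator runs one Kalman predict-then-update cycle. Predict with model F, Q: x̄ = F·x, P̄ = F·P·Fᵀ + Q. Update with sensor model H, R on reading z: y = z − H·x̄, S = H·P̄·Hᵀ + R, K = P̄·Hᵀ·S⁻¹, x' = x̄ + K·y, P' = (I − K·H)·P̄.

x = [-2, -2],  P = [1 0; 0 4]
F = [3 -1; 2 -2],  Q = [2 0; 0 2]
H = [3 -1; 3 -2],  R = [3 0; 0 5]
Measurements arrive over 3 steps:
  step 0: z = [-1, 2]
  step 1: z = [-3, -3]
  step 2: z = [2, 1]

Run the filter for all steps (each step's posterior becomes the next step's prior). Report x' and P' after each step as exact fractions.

step 0: x' = [-1369/1751, -2602/1751], P' = [2503/1751 4632/1751; 4632/1751 9978/1751]
step 1: x' = [-1218301/1702381, 1063710/1702381], P' = [1386767/1702381 2421528/1702381; 2421528/1702381 5597022/1702381]
step 2: x' = [-521621970/1160080307, -2210426116/1160080307], P' = [935112199/1160080307 1614884016/1160080307; 1614884016/1160080307 3698237634/1160080307]

step 0: x̄ = F·x = [-4, 0]
step 0: P̄ = F·P·Fᵀ + Q = [15 14; 14 22]
step 0: y = z − H·x̄ = [11, 14]
step 0: S = H·P̄·Hᵀ + R = [76 53; 53 60]
step 0: K = P̄·Hᵀ·S⁻¹ = [959/1751 -351/1751; 1306/1751 -1212/1751]
step 0: x' = x̄ + K·y = [-1369/1751, -2602/1751]
step 0: P' = (I − K·H)·P̄ = [2503/1751 4632/1751; 4632/1751 9978/1751]
step 1: x̄ = F·x = [-1505/1751, 2466/1751]
step 1: P̄ = F·P·Fᵀ + Q = [8215/1751 -2082/1751; -2082/1751 16370/1751]
step 1: y = z − H·x̄ = [1728/1751, 4194/1751]
step 1: S = H·P̄·Hᵀ + R = [108050/1751 125413/1751; 125413/1751 173154/1751]
step 1: K = P̄·Hᵀ·S⁻¹ = [579591/1702381 -136551/1702381; 555854/1702381 -785892/1702381]
step 1: x' = x̄ + K·y = [-1218301/1702381, 1063710/1702381]
step 1: P' = (I − K·H)·P̄ = [1386767/1702381 2421528/1702381; 2421528/1702381 5597022/1702381]
step 2: x̄ = F·x = [-4718613/1702381, -4564022/1702381]
step 2: P̄ = F·P·Fᵀ + Q = [6953519/1702381 142422/1702381; 142422/1702381 11967694/1702381]
step 2: y = z − H·x̄ = [12996579/1702381, 6730176/1702381]
step 2: S = H·P̄·Hᵀ + R = [78801976/1702381 85235261/1702381; 85235261/1702381 117255288/1702381]
step 2: K = P̄·Hᵀ·S⁻¹ = [396817527/1160080307 -84886287/1160080307; 382138138/1160080307 -510364644/1160080307]
step 2: x' = x̄ + K·y = [-521621970/1160080307, -2210426116/1160080307]
step 2: P' = (I − K·H)·P̄ = [935112199/1160080307 1614884016/1160080307; 1614884016/1160080307 3698237634/1160080307]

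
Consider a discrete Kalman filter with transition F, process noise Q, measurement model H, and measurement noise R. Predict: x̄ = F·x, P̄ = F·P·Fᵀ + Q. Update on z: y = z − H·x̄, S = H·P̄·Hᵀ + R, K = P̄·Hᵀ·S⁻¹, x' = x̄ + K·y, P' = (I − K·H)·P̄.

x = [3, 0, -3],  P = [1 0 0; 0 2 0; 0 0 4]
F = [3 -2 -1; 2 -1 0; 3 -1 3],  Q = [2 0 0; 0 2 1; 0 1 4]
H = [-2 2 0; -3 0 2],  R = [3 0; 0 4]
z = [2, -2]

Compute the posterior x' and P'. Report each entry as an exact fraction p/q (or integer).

x' = [28754/6841, 32742/6841, 36174/6841]
P' = [57172/6841 52510/6841 85180/6841; 52510/6841 52072/6841 78517/6841; 85180/6841 78517/6841 133556/6841]

x̄ = F·x = [12, 6, 0]
P̄ = F·P·Fᵀ + Q = [23 10 1; 10 8 9; 1 9 51]
y = z − H·x̄ = [14, 34]
S = H·P̄·Hᵀ + R = [47 110; 110 403]
K = P̄·Hᵀ·S⁻¹ = [-3108/6841 -289/6841; -292/6841 -124/6841; -4442/6841 2893/6841]
x' = x̄ + K·y = [28754/6841, 32742/6841, 36174/6841]
P' = (I − K·H)·P̄ = [57172/6841 52510/6841 85180/6841; 52510/6841 52072/6841 78517/6841; 85180/6841 78517/6841 133556/6841]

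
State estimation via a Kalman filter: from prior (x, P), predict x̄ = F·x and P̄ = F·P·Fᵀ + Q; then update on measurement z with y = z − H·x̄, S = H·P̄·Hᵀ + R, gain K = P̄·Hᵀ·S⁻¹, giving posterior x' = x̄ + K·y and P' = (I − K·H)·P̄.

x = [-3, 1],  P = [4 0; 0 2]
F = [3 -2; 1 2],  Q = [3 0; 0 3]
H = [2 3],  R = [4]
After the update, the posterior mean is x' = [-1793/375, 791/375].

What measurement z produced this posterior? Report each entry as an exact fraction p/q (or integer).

x̄ = F·x = [-11, -1]
P̄ = F·P·Fᵀ + Q = [47 4; 4 15]
S = H·P̄·Hᵀ + R = [375]
K = P̄·Hᵀ·S⁻¹ = [106/375; 53/375]
x' − x̄ = [2332/375, 1166/375] = K·y
y = (KᵀK)⁻¹·Kᵀ·(x' − x̄) = [22]
z = y + H·x̄ = [22] + [-25] = [-3]

z = [-3]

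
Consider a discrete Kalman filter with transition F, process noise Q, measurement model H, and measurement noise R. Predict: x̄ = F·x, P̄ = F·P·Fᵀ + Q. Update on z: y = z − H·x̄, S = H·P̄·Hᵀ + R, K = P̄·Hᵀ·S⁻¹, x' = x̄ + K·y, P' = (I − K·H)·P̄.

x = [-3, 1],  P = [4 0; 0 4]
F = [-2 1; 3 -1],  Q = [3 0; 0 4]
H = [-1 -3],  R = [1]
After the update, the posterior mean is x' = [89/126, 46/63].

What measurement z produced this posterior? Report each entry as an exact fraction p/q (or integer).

z = [-3]

x̄ = F·x = [7, -10]
P̄ = F·P·Fᵀ + Q = [23 -28; -28 44]
S = H·P̄·Hᵀ + R = [252]
K = P̄·Hᵀ·S⁻¹ = [61/252; -26/63]
x' − x̄ = [-793/126, 676/63] = K·y
y = (KᵀK)⁻¹·Kᵀ·(x' − x̄) = [-26]
z = y + H·x̄ = [-26] + [23] = [-3]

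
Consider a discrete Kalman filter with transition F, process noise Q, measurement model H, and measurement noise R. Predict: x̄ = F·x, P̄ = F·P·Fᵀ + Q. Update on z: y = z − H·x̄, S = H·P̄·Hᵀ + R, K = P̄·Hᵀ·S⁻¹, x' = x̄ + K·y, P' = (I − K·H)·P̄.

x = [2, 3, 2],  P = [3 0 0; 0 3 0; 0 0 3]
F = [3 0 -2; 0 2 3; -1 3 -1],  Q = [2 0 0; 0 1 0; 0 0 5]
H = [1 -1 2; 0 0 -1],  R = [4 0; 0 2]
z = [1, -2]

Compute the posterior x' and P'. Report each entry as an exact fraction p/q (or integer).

x' = [24321/4904, 42917/4904, 5643/2452]
P' = [66327/4904 40811/4904 -4067/2452; 40811/4904 67855/4904 4585/2452; -4067/2452 4585/2452 2227/1226]

x̄ = F·x = [2, 12, 5]
P̄ = F·P·Fᵀ + Q = [41 -18 -3; -18 40 9; -3 9 38]
y = z − H·x̄ = [1, 3]
S = H·P̄·Hᵀ + R = [225 -64; -64 40]
K = P̄·Hᵀ·S⁻¹ = [289/613 4067/4904; -272/613 -4585/4904; 16/613 -2227/2452]
x' = x̄ + K·y = [24321/4904, 42917/4904, 5643/2452]
P' = (I − K·H)·P̄ = [66327/4904 40811/4904 -4067/2452; 40811/4904 67855/4904 4585/2452; -4067/2452 4585/2452 2227/1226]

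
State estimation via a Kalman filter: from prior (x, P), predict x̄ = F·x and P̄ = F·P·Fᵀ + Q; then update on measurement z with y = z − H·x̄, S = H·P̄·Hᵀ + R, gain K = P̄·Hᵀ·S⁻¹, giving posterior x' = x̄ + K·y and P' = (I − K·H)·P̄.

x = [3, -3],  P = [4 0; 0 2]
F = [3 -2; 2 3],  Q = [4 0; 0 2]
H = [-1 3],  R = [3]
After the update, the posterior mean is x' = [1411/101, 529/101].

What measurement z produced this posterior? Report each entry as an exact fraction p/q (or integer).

x̄ = F·x = [15, -3]
P̄ = F·P·Fᵀ + Q = [48 12; 12 36]
S = H·P̄·Hᵀ + R = [303]
K = P̄·Hᵀ·S⁻¹ = [-4/101; 32/101]
x' − x̄ = [-104/101, 832/101] = K·y
y = (KᵀK)⁻¹·Kᵀ·(x' − x̄) = [26]
z = y + H·x̄ = [26] + [-24] = [2]

z = [2]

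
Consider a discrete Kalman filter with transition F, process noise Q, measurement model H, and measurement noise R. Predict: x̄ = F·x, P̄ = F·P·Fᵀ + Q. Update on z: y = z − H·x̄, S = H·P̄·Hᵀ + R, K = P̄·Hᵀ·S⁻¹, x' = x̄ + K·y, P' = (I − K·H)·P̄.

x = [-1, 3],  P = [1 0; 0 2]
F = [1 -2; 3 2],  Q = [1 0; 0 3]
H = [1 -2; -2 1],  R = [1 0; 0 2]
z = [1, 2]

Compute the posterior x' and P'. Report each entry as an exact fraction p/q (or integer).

x̄ = F·x = [-7, 3]
P̄ = F·P·Fᵀ + Q = [10 -5; -5 20]
y = z − H·x̄ = [14, -15]
S = H·P̄·Hᵀ + R = [111 -85; -85 82]
K = P̄·Hᵀ·S⁻¹ = [-485/1877 -1075/1877; -1140/1877 -495/1877]
x' = x̄ + K·y = [-3804/1877, -2904/1877]
P' = (I − K·H)·P̄ = [1595/1877 1040/1877; 1040/1877 1090/1877]

x' = [-3804/1877, -2904/1877]
P' = [1595/1877 1040/1877; 1040/1877 1090/1877]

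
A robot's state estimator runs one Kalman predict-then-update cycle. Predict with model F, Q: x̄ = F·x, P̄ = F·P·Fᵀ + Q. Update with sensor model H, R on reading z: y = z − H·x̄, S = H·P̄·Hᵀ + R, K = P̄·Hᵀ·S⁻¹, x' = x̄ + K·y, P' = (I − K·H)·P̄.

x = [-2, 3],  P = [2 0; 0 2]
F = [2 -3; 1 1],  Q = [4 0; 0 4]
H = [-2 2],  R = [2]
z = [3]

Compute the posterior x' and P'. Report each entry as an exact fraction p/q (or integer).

x̄ = F·x = [-13, 1]
P̄ = F·P·Fᵀ + Q = [30 -2; -2 8]
y = z − H·x̄ = [-25]
S = H·P̄·Hᵀ + R = [170]
K = P̄·Hᵀ·S⁻¹ = [-32/85; 2/17]
x' = x̄ + K·y = [-61/17, -33/17]
P' = (I − K·H)·P̄ = [502/85 94/17; 94/17 96/17]

x' = [-61/17, -33/17]
P' = [502/85 94/17; 94/17 96/17]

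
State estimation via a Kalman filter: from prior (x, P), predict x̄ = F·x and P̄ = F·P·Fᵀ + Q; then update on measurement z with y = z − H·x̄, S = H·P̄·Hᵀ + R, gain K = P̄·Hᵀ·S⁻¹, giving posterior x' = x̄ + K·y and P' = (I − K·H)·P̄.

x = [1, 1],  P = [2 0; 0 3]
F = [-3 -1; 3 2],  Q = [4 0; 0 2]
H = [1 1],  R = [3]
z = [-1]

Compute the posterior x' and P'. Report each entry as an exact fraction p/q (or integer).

x' = [-25/6, 11/3]
P' = [299/12 -74/3; -74/3 80/3]

x̄ = F·x = [-4, 5]
P̄ = F·P·Fᵀ + Q = [25 -24; -24 32]
y = z − H·x̄ = [-2]
S = H·P̄·Hᵀ + R = [12]
K = P̄·Hᵀ·S⁻¹ = [1/12; 2/3]
x' = x̄ + K·y = [-25/6, 11/3]
P' = (I − K·H)·P̄ = [299/12 -74/3; -74/3 80/3]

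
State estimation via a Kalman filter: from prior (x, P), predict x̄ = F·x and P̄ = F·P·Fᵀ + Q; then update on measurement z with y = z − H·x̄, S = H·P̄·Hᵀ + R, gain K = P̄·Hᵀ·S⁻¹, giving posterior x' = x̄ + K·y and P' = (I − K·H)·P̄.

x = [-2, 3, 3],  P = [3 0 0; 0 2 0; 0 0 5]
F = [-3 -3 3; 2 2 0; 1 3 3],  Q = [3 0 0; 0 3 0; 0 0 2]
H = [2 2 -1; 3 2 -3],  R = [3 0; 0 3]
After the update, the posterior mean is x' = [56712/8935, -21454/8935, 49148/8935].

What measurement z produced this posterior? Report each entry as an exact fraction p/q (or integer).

x̄ = F·x = [6, 2, 16]
P̄ = F·P·Fᵀ + Q = [93 -30 18; -30 23 18; 18 18 68]
S = H·P̄·Hᵀ + R = [151 248; 248 644]
K = P̄·Hᵀ·S⁻¹ = [7158/8935 -1869/35740; 924/8935 -3431/17870; 7712/8935 -9103/17870]
x' − x̄ = [3102/8935, -39324/8935, -93812/8935] = K·y
y = (KᵀK)⁻¹·Kᵀ·(x' − x̄) = [2, 24]
z = y + H·x̄ = [2, 24] + [0, -26] = [2, -2]

z = [2, -2]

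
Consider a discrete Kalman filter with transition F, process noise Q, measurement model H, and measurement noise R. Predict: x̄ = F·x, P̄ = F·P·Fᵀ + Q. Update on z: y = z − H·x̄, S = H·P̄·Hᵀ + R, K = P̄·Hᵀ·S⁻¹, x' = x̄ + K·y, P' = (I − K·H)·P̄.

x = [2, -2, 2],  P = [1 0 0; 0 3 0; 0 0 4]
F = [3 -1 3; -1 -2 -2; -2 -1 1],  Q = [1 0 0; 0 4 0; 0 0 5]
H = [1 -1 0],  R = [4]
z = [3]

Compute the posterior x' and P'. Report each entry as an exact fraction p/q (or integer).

x̄ = F·x = [14, -2, 0]
P̄ = F·P·Fᵀ + Q = [49 -21 9; -21 33 0; 9 0 16]
y = z − H·x̄ = [-13]
S = H·P̄·Hᵀ + R = [128]
K = P̄·Hᵀ·S⁻¹ = [35/64; -27/64; 9/128]
x' = x̄ + K·y = [441/64, 223/64, -117/128]
P' = (I − K·H)·P̄ = [343/32 273/32 261/64; 273/32 327/32 243/64; 261/64 243/64 1967/128]

x' = [441/64, 223/64, -117/128]
P' = [343/32 273/32 261/64; 273/32 327/32 243/64; 261/64 243/64 1967/128]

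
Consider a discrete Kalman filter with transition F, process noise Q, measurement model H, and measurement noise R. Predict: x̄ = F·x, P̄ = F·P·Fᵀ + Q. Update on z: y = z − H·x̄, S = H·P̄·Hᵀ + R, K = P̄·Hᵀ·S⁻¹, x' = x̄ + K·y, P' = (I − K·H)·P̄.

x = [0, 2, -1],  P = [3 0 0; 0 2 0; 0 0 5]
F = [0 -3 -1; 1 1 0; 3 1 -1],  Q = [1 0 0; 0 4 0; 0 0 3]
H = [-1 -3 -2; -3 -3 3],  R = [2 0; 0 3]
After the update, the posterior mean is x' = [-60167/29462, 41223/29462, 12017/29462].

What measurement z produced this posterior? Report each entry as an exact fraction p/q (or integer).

x̄ = F·x = [-5, 2, 3]
P̄ = F·P·Fᵀ + Q = [24 -6 -1; -6 9 11; -1 11 37]
S = H·P̄·Hᵀ + R = [347 -177; -177 345]
K = P̄·Hᵀ·S⁻¹ = [-3823/29462 -6829/29462; -3529/29462 239/29462; -7411/29462 3115/29462]
x' − x̄ = [87143/29462, -17701/29462, -76369/29462] = K·y
y = (KᵀK)⁻¹·Kᵀ·(x' − x̄) = [4, -15]
z = y + H·x̄ = [4, -15] + [-7, 18] = [-3, 3]

z = [-3, 3]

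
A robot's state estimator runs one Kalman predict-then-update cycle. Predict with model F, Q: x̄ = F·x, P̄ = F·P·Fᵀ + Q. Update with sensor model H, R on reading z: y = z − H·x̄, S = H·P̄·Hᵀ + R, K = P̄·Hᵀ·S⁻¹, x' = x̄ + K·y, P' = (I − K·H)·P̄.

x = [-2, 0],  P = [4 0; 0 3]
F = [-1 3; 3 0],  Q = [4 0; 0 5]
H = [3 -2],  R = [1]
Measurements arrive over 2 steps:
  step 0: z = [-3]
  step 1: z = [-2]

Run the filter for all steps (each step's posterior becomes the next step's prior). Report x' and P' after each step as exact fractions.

step 0: x̄ = F·x = [2, -6]
step 0: P̄ = F·P·Fᵀ + Q = [35 -12; -12 41]
step 0: y = z − H·x̄ = [-21]
step 0: S = H·P̄·Hᵀ + R = [624]
step 0: K = P̄·Hᵀ·S⁻¹ = [43/208; -59/312]
step 0: x' = x̄ + K·y = [-487/208, -211/104]
step 0: P' = (I − K·H)·P̄ = [1733/208 1289/104; 1289/104 2915/156]
step 1: x̄ = F·x = [-779/208, -1461/208]
step 1: P̄ = F·P·Fᵀ + Q = [22077/208 18003/208; 18003/208 16637/208]
step 1: y = z − H·x̄ = [-77/16]
step 1: S = H·P̄·Hᵀ + R = [3801/16]
step 1: K = P̄·Hᵀ·S⁻¹ = [775/1267; 1595/3801]
step 1: x' = x̄ + K·y = [-15739/2353, -63838/7059]
step 1: P' = (I − K·H)·P̄ = [284199/16471 421261/16471; 421261/16471 1885307/49413]

step 0: x' = [-487/208, -211/104], P' = [1733/208 1289/104; 1289/104 2915/156]
step 1: x' = [-15739/2353, -63838/7059], P' = [284199/16471 421261/16471; 421261/16471 1885307/49413]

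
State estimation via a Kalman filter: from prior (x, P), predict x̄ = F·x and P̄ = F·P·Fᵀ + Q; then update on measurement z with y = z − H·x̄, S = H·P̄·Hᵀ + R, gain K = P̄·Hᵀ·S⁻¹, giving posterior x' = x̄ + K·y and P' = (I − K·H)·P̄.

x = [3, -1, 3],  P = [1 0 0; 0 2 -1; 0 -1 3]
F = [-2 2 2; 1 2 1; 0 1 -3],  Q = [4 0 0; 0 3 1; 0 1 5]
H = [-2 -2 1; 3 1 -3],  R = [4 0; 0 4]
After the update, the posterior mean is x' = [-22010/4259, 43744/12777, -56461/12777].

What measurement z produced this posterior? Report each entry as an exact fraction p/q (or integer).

z = [-1, 1]

x̄ = F·x = [-2, 4, -10]
P̄ = F·P·Fᵀ + Q = [20 6 -10; 6 11 1; -10 1 40]
S = H·P̄·Hᵀ + R = [252 -393; -393 765]
K = P̄·Hᵀ·S⁻¹ = [-1078/4259 -58/12777; -5009/12777 -713/4259; -4729/12777 -4918/12777]
x' − x̄ = [-13492/4259, -7364/12777, 71309/12777] = K·y
y = (KᵀK)⁻¹·Kᵀ·(x' − x̄) = [13, -27]
z = y + H·x̄ = [13, -27] + [-14, 28] = [-1, 1]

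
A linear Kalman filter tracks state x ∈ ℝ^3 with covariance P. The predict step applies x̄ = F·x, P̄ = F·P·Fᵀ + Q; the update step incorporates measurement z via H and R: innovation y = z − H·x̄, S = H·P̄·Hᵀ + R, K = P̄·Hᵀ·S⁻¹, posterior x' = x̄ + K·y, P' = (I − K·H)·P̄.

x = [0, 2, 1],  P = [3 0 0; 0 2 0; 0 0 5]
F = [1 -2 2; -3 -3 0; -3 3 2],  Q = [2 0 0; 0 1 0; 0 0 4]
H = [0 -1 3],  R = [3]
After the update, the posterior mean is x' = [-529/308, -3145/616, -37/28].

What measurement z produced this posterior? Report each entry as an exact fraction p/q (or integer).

z = [1]

x̄ = F·x = [-2, -6, 8]
P̄ = F·P·Fᵀ + Q = [33 3 -1; 3 46 9; -1 9 69]
S = H·P̄·Hᵀ + R = [616]
K = P̄·Hᵀ·S⁻¹ = [-3/308; -19/616; 9/28]
x' − x̄ = [87/308, 551/616, -261/28] = K·y
y = (KᵀK)⁻¹·Kᵀ·(x' − x̄) = [-29]
z = y + H·x̄ = [-29] + [30] = [1]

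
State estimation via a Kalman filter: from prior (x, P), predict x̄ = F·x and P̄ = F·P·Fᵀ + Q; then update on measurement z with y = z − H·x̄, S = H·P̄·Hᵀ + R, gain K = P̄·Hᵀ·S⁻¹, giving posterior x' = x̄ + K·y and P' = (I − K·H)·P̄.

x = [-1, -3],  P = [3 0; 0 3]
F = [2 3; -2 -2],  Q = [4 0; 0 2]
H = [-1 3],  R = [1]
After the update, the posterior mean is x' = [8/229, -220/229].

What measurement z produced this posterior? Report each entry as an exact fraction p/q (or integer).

z = [-3]

x̄ = F·x = [-11, 8]
P̄ = F·P·Fᵀ + Q = [43 -30; -30 26]
S = H·P̄·Hᵀ + R = [458]
K = P̄·Hᵀ·S⁻¹ = [-133/458; 54/229]
x' − x̄ = [2527/229, -2052/229] = K·y
y = (KᵀK)⁻¹·Kᵀ·(x' − x̄) = [-38]
z = y + H·x̄ = [-38] + [35] = [-3]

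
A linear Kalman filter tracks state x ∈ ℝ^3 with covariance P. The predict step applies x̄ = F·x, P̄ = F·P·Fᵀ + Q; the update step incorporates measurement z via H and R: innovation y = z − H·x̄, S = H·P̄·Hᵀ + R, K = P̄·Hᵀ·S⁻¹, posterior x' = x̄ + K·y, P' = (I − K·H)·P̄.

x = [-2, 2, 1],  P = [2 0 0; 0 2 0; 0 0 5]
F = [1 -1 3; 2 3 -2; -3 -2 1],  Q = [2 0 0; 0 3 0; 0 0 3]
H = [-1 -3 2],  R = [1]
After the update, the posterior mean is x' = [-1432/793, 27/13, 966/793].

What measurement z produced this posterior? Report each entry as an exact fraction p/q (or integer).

z = [-2]

x̄ = F·x = [-1, 0, 3]
P̄ = F·P·Fᵀ + Q = [51 -32 13; -32 49 -34; 13 -34 34]
S = H·P̄·Hᵀ + R = [793]
K = P̄·Hᵀ·S⁻¹ = [71/793; -3/13; 157/793]
x' − x̄ = [-639/793, 27/13, -1413/793] = K·y
y = (KᵀK)⁻¹·Kᵀ·(x' − x̄) = [-9]
z = y + H·x̄ = [-9] + [7] = [-2]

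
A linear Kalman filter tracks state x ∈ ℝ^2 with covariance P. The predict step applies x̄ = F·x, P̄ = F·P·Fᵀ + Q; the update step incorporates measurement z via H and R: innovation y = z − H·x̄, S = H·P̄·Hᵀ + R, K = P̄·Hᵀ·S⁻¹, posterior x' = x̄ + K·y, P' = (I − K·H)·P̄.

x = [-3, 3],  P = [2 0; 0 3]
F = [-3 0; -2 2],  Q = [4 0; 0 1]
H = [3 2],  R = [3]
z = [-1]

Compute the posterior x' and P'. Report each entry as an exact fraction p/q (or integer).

x̄ = F·x = [9, 12]
P̄ = F·P·Fᵀ + Q = [22 12; 12 21]
y = z − H·x̄ = [-52]
S = H·P̄·Hᵀ + R = [429]
K = P̄·Hᵀ·S⁻¹ = [30/143; 2/11]
x' = x̄ + K·y = [-21/11, 28/11]
P' = (I − K·H)·P̄ = [446/143 -48/11; -48/11 75/11]

x' = [-21/11, 28/11]
P' = [446/143 -48/11; -48/11 75/11]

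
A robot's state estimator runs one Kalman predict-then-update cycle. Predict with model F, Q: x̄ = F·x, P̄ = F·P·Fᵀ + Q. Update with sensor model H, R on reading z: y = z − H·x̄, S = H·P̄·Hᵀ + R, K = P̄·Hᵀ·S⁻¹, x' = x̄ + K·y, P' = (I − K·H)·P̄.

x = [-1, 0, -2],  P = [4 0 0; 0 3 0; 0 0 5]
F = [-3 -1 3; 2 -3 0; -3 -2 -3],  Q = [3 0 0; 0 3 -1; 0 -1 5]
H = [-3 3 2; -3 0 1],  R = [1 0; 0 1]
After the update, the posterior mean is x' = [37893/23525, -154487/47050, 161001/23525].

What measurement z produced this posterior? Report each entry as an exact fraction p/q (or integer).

x̄ = F·x = [-3, -2, 9]
P̄ = F·P·Fᵀ + Q = [87 -15 -3; -15 46 -7; -3 -7 98]
S = H·P̄·Hᵀ + R = [1812 1120; 1120 900]
K = P̄·Hᵀ·S⁻¹ = [186/4705 -8058/23525; 5477/18820 -15053/47050; 572/4705 -3049/94100]
x' − x̄ = [108468/23525, -60387/47050, -50724/23525] = K·y
y = (KᵀK)⁻¹·Kᵀ·(x' − x̄) = [-22, -16]
z = y + H·x̄ = [-22, -16] + [21, 18] = [-1, 2]

z = [-1, 2]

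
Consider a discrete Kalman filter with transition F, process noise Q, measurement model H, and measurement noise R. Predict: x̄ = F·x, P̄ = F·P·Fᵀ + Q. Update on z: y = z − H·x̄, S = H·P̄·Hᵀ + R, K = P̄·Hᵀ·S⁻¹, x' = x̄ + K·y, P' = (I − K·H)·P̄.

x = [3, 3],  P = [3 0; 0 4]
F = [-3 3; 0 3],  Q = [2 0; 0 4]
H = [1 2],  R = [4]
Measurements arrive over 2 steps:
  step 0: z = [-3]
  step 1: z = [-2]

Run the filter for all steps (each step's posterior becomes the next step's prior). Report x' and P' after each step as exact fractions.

step 0: x' = [-2877/373, 921/373], P' = [5476/373 -2464/373; -2464/373 1464/373]
step 1: x' = [500068/154565, -386933/154565], P' = [1973276/154565 -808376/154565; -808376/154565 468876/154565]

step 0: x̄ = F·x = [0, 9]
step 0: P̄ = F·P·Fᵀ + Q = [65 36; 36 40]
step 0: y = z − H·x̄ = [-21]
step 0: S = H·P̄·Hᵀ + R = [373]
step 0: K = P̄·Hᵀ·S⁻¹ = [137/373; 116/373]
step 0: x' = x̄ + K·y = [-2877/373, 921/373]
step 0: P' = (I − K·H)·P̄ = [5476/373 -2464/373; -2464/373 1464/373]
step 1: x̄ = F·x = [11394/373, 2763/373]
step 1: P̄ = F·P·Fᵀ + Q = [107558/373 35352/373; 35352/373 14668/373]
step 1: y = z − H·x̄ = [-17666/373]
step 1: S = H·P̄·Hᵀ + R = [309130/373]
step 1: K = P̄·Hᵀ·S⁻¹ = [89131/154565; 32344/154565]
step 1: x' = x̄ + K·y = [500068/154565, -386933/154565]
step 1: P' = (I − K·H)·P̄ = [1973276/154565 -808376/154565; -808376/154565 468876/154565]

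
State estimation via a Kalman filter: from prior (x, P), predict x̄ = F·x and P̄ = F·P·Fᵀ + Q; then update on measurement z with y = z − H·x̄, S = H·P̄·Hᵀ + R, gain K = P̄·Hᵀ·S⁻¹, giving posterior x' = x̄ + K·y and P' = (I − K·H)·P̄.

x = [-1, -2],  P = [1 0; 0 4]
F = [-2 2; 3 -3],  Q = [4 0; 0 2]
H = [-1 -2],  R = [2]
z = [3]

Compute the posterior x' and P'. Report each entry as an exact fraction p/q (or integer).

x̄ = F·x = [-2, 3]
P̄ = F·P·Fᵀ + Q = [24 -30; -30 47]
y = z − H·x̄ = [7]
S = H·P̄·Hᵀ + R = [94]
K = P̄·Hᵀ·S⁻¹ = [18/47; -32/47]
x' = x̄ + K·y = [32/47, -83/47]
P' = (I − K·H)·P̄ = [480/47 -258/47; -258/47 161/47]

x' = [32/47, -83/47]
P' = [480/47 -258/47; -258/47 161/47]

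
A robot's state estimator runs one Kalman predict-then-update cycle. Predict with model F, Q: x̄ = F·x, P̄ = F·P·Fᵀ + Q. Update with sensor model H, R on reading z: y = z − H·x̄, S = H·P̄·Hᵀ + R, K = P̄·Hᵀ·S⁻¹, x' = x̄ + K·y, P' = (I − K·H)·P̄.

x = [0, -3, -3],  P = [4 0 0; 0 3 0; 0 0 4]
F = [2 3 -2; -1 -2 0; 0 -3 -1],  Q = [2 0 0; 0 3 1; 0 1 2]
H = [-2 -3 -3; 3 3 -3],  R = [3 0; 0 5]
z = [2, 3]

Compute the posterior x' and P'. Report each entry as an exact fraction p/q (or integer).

x̄ = F·x = [-3, 6, 12]
P̄ = F·P·Fᵀ + Q = [61 -26 -19; -26 19 19; -19 19 33]
y = z − H·x̄ = [50, 30]
S = H·P̄·Hᵀ + R = [517 207; 207 554]
K = P̄·Hᵀ·S⁻¹ = [-26332/243569 81063/243569; -18202/243569 -27492/243569; -44879/243569 -26757/243569]
x' = x̄ + K·y = [384583/243569, -273446/243569, -123832/243569]
P' = (I − K·H)·P̄ = [2067819/243569 -1642464/243569 290250/243569; -1642464/243569 1354911/243569 -241733/243569; 290250/243569 -241733/243569 93112/243569]

x' = [384583/243569, -273446/243569, -123832/243569]
P' = [2067819/243569 -1642464/243569 290250/243569; -1642464/243569 1354911/243569 -241733/243569; 290250/243569 -241733/243569 93112/243569]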